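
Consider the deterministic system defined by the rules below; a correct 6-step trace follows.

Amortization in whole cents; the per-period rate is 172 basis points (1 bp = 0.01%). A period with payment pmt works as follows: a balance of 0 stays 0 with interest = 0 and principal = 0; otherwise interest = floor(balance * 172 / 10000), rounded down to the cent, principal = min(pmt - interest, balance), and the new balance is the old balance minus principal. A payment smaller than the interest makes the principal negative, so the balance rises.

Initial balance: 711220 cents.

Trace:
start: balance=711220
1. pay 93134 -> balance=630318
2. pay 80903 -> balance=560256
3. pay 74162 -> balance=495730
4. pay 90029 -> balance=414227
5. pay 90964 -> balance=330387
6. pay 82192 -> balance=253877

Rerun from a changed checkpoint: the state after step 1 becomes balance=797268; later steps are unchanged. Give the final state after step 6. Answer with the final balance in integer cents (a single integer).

435687

state after step 1 := balance=797268
2. pay 80903 -> balance=730078
3. pay 74162 -> balance=668473
4. pay 90029 -> balance=589941
5. pay 90964 -> balance=509123
6. pay 82192 -> balance=435687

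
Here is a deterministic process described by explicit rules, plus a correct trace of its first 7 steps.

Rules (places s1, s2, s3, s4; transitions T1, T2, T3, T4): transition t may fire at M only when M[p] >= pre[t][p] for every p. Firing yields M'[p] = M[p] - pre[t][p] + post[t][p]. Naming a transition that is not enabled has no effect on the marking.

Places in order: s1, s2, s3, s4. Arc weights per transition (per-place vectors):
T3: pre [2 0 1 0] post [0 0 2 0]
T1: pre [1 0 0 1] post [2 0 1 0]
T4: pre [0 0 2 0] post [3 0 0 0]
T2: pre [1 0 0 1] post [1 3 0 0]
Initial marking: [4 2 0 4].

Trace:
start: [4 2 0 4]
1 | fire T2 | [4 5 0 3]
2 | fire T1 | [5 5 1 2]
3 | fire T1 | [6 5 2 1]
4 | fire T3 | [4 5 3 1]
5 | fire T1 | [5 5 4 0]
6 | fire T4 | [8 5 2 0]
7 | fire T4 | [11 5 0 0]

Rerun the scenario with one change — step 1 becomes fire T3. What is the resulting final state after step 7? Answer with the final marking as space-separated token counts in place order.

(re-executing from step 1 with the substitution; state before step 1: [4 2 0 4])
1 | fire T3 | [4 2 0 4]
2 | fire T1 | [5 2 1 3]
3 | fire T1 | [6 2 2 2]
4 | fire T3 | [4 2 3 2]
5 | fire T1 | [5 2 4 1]
6 | fire T4 | [8 2 2 1]
7 | fire T4 | [11 2 0 1]

11 2 0 1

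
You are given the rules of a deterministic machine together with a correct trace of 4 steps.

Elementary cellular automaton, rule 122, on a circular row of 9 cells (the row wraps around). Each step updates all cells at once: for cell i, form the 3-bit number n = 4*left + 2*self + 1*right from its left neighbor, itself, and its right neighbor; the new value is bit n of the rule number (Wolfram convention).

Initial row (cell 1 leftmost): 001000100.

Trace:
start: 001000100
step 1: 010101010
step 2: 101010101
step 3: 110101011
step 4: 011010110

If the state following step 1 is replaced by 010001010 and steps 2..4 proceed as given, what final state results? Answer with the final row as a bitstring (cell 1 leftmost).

011010110

state after step 1 := 010001010
step 2: 101010101
step 3: 110101011
step 4: 011010110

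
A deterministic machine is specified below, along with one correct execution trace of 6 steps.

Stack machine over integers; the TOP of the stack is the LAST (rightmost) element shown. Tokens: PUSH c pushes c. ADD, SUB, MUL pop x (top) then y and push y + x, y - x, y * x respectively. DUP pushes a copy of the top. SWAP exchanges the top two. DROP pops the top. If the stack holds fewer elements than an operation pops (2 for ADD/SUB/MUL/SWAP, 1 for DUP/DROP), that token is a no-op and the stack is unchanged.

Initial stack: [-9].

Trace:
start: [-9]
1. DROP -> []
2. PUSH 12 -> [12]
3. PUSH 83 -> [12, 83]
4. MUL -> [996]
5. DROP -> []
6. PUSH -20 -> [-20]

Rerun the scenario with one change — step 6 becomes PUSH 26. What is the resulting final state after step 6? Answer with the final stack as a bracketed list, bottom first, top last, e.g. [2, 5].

[26]

(re-executing from step 6 with the substitution; state before step 6: [])
6. PUSH 26 -> [26]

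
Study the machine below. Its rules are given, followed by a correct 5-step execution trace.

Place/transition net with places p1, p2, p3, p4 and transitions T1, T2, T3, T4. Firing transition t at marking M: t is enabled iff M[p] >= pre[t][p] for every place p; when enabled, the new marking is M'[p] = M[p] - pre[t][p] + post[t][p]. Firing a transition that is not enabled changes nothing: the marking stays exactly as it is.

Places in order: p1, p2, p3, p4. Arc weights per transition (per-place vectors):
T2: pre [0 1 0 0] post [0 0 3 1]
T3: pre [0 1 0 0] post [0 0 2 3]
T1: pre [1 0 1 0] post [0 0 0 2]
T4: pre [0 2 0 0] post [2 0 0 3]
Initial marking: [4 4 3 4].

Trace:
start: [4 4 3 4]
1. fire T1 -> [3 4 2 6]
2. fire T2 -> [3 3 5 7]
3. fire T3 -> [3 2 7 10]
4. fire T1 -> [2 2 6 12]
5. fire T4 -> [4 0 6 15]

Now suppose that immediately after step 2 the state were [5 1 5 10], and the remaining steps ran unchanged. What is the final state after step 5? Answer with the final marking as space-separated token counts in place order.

state after step 2 := [5 1 5 10]
3. fire T3 -> [5 0 7 13]
4. fire T1 -> [4 0 6 15]
5. fire T4 -> [4 0 6 15]

4 0 6 15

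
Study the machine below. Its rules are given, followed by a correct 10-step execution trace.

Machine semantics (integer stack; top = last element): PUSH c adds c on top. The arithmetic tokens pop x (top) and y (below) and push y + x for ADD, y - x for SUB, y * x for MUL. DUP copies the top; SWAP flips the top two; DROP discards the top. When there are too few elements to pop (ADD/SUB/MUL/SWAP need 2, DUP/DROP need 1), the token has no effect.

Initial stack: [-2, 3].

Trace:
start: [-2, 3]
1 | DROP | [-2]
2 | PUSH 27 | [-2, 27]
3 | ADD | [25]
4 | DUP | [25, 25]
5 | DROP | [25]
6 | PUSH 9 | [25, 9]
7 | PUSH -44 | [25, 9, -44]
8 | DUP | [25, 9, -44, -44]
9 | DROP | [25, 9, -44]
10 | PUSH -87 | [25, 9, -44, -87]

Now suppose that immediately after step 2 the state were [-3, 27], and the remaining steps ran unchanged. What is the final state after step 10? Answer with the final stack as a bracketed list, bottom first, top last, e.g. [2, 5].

state after step 2 := [-3, 27]
3 | ADD | [24]
4 | DUP | [24, 24]
5 | DROP | [24]
6 | PUSH 9 | [24, 9]
7 | PUSH -44 | [24, 9, -44]
8 | DUP | [24, 9, -44, -44]
9 | DROP | [24, 9, -44]
10 | PUSH -87 | [24, 9, -44, -87]

[24, 9, -44, -87]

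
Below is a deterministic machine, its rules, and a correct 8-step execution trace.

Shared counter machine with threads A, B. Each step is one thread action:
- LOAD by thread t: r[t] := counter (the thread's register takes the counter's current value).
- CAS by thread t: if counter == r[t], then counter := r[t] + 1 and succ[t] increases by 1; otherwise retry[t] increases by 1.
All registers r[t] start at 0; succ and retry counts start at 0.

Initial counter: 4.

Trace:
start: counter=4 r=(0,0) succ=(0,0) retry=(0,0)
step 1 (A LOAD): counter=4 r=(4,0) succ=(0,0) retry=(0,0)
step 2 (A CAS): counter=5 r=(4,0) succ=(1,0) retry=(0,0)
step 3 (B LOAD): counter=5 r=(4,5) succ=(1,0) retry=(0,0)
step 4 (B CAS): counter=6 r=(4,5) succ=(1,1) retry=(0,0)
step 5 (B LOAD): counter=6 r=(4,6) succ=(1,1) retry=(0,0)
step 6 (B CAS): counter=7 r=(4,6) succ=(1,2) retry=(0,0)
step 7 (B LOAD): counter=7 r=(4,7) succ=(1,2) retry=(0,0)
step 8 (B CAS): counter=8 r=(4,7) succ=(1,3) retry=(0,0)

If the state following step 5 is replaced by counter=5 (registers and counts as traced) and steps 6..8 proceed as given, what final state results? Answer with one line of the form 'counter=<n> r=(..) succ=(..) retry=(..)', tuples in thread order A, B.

state after step 5 := counter=5 r=(4,6) succ=(1,1) retry=(0,0)
step 6 (B CAS): counter=5 r=(4,6) succ=(1,1) retry=(0,1)
step 7 (B LOAD): counter=5 r=(4,5) succ=(1,1) retry=(0,1)
step 8 (B CAS): counter=6 r=(4,5) succ=(1,2) retry=(0,1)

counter=6 r=(4,5) succ=(1,2) retry=(0,1)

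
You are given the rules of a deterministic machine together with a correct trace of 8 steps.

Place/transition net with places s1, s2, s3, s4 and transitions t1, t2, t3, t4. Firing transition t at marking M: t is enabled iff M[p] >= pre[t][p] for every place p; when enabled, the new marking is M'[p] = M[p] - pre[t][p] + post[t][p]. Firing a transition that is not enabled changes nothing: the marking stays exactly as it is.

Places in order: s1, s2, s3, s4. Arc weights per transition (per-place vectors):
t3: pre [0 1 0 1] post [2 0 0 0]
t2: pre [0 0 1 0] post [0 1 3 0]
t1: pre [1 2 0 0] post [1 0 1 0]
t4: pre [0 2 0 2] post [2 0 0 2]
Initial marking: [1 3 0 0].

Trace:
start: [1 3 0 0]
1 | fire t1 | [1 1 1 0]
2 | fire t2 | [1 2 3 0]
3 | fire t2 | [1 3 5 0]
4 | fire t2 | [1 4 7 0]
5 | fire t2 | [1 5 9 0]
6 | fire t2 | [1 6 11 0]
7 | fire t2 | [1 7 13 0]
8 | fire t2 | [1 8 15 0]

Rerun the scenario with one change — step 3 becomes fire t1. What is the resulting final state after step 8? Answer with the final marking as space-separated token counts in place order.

(re-executing from step 3 with the substitution; state before step 3: [1 2 3 0])
3 | fire t1 | [1 0 4 0]
4 | fire t2 | [1 1 6 0]
5 | fire t2 | [1 2 8 0]
6 | fire t2 | [1 3 10 0]
7 | fire t2 | [1 4 12 0]
8 | fire t2 | [1 5 14 0]

1 5 14 0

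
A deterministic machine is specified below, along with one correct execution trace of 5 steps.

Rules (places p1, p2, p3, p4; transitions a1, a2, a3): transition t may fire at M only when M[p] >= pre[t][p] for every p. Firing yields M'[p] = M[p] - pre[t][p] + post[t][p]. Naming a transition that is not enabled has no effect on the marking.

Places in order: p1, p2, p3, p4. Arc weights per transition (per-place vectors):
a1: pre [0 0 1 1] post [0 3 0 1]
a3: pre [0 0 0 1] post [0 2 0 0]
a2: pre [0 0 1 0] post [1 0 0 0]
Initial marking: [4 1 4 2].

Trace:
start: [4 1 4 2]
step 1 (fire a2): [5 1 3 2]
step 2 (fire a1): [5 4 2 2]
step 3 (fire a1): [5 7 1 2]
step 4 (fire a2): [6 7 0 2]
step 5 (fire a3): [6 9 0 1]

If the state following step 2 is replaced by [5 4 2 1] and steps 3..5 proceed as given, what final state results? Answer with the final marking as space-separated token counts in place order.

state after step 2 := [5 4 2 1]
step 3 (fire a1): [5 7 1 1]
step 4 (fire a2): [6 7 0 1]
step 5 (fire a3): [6 9 0 0]

6 9 0 0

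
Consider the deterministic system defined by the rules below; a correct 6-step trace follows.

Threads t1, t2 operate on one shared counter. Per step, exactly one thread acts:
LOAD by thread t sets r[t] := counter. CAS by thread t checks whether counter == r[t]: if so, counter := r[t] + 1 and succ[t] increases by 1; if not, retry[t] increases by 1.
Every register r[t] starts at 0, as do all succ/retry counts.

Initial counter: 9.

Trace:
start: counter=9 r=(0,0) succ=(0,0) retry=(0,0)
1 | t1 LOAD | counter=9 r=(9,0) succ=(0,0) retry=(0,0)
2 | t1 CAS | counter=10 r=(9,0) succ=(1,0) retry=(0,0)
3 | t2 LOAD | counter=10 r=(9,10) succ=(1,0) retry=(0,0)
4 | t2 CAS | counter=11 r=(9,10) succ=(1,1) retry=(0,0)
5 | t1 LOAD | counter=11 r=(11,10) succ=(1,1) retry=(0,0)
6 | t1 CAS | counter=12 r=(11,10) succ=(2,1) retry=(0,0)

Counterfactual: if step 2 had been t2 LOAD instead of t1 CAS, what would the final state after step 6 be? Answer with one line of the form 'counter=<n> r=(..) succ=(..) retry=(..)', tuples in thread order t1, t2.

counter=11 r=(10,9) succ=(1,1) retry=(0,0)

(re-executing from step 2 with the substitution; state before step 2: counter=9 r=(9,0) succ=(0,0) retry=(0,0))
2 | t2 LOAD | counter=9 r=(9,9) succ=(0,0) retry=(0,0)
3 | t2 LOAD | counter=9 r=(9,9) succ=(0,0) retry=(0,0)
4 | t2 CAS | counter=10 r=(9,9) succ=(0,1) retry=(0,0)
5 | t1 LOAD | counter=10 r=(10,9) succ=(0,1) retry=(0,0)
6 | t1 CAS | counter=11 r=(10,9) succ=(1,1) retry=(0,0)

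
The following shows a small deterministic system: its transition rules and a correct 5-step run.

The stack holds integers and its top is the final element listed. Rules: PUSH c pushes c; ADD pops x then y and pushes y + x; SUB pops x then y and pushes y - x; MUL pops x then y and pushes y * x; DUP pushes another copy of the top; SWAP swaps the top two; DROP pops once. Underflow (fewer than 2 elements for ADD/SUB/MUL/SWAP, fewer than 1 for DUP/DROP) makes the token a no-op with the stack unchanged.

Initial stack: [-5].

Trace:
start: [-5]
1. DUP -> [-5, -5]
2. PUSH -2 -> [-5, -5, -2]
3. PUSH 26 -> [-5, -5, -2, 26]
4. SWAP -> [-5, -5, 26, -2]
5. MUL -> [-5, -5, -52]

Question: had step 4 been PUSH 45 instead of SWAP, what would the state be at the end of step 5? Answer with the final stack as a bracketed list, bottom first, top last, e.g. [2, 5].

[-5, -5, -2, 1170]

(re-executing from step 4 with the substitution; state before step 4: [-5, -5, -2, 26])
4. PUSH 45 -> [-5, -5, -2, 26, 45]
5. MUL -> [-5, -5, -2, 1170]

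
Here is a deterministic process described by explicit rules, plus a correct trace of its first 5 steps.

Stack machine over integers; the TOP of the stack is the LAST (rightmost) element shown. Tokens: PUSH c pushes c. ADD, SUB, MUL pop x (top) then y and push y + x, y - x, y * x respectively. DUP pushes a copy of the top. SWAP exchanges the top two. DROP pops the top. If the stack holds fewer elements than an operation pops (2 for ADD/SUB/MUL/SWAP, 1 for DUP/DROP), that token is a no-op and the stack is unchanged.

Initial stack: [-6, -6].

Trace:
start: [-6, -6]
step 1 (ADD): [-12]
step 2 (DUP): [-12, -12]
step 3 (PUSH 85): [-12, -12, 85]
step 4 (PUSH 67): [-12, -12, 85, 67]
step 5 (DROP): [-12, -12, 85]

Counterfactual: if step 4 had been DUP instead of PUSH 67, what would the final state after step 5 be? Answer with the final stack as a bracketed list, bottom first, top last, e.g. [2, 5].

(re-executing from step 4 with the substitution; state before step 4: [-12, -12, 85])
step 4 (DUP): [-12, -12, 85, 85]
step 5 (DROP): [-12, -12, 85]

[-12, -12, 85]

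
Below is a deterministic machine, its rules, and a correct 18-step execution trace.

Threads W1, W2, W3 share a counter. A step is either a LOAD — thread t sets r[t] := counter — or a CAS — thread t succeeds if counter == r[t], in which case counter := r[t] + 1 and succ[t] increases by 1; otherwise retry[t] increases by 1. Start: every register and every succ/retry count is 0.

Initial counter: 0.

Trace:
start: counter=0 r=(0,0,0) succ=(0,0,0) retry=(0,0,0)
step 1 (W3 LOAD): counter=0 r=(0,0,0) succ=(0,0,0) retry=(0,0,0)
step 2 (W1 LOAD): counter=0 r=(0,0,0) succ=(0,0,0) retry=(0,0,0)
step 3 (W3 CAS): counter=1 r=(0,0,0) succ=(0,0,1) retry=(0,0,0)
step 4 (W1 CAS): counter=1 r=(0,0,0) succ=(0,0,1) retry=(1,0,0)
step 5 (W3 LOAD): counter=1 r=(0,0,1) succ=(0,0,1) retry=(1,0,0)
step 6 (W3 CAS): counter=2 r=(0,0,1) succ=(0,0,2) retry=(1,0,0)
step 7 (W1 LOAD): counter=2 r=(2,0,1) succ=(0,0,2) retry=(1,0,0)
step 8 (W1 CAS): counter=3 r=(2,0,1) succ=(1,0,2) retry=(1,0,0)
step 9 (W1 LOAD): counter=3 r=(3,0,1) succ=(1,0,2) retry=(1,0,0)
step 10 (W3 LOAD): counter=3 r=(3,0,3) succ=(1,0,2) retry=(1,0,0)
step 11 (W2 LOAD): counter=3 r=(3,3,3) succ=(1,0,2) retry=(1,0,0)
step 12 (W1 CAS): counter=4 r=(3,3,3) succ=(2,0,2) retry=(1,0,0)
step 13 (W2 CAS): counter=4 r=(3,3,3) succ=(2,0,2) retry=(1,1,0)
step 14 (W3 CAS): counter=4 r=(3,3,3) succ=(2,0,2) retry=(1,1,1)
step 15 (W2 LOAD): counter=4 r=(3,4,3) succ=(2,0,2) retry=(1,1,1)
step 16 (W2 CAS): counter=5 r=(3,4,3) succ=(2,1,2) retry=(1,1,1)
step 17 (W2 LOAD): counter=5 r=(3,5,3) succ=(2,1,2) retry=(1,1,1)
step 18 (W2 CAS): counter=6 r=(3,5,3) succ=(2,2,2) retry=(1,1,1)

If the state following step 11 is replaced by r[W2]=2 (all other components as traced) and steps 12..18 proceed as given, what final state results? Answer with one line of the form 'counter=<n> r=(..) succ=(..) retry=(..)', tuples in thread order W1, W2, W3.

counter=6 r=(3,5,3) succ=(2,2,2) retry=(1,1,1)

state after step 11 := counter=3 r=(3,2,3) succ=(1,0,2) retry=(1,0,0)
step 12 (W1 CAS): counter=4 r=(3,2,3) succ=(2,0,2) retry=(1,0,0)
step 13 (W2 CAS): counter=4 r=(3,2,3) succ=(2,0,2) retry=(1,1,0)
step 14 (W3 CAS): counter=4 r=(3,2,3) succ=(2,0,2) retry=(1,1,1)
step 15 (W2 LOAD): counter=4 r=(3,4,3) succ=(2,0,2) retry=(1,1,1)
step 16 (W2 CAS): counter=5 r=(3,4,3) succ=(2,1,2) retry=(1,1,1)
step 17 (W2 LOAD): counter=5 r=(3,5,3) succ=(2,1,2) retry=(1,1,1)
step 18 (W2 CAS): counter=6 r=(3,5,3) succ=(2,2,2) retry=(1,1,1)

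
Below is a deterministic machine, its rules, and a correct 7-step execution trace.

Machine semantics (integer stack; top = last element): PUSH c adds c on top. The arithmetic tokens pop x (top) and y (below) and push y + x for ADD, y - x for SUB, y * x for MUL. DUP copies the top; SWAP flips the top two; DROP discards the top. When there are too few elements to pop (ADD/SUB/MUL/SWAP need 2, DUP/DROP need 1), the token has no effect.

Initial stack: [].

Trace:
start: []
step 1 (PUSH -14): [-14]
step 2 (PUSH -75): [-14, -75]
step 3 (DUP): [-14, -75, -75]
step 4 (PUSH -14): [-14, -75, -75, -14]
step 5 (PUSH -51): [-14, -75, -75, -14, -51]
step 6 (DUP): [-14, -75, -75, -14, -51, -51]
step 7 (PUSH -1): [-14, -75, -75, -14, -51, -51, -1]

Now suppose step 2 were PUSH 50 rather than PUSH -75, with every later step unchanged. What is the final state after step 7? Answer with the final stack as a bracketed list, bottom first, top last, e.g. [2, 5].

(re-executing from step 2 with the substitution; state before step 2: [-14])
step 2 (PUSH 50): [-14, 50]
step 3 (DUP): [-14, 50, 50]
step 4 (PUSH -14): [-14, 50, 50, -14]
step 5 (PUSH -51): [-14, 50, 50, -14, -51]
step 6 (DUP): [-14, 50, 50, -14, -51, -51]
step 7 (PUSH -1): [-14, 50, 50, -14, -51, -51, -1]

[-14, 50, 50, -14, -51, -51, -1]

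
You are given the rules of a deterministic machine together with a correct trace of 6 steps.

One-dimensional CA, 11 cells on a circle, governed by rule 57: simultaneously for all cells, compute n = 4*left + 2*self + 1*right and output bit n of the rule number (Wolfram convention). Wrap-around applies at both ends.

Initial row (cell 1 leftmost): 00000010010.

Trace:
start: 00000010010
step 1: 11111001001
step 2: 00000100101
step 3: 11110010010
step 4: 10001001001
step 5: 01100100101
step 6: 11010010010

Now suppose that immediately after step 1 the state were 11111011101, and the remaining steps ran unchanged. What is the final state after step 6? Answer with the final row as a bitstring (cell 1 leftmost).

state after step 1 := 11111011101
step 2: 00000110011
step 3: 11110101010
step 4: 10001010101
step 5: 01100101011
step 6: 11010010110

11010010110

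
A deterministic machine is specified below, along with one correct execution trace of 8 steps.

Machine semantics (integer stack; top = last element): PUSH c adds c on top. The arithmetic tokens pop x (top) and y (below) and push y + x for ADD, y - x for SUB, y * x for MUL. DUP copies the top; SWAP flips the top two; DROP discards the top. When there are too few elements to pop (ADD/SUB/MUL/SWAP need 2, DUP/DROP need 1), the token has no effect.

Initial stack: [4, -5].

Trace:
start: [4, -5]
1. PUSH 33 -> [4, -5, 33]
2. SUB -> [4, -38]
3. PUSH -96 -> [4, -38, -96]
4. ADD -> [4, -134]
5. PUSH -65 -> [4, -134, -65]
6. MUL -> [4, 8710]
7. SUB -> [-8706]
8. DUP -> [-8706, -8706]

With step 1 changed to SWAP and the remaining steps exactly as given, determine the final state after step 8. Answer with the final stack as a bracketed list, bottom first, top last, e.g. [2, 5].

[6825, 6825]

(re-executing from step 1 with the substitution; state before step 1: [4, -5])
1. SWAP -> [-5, 4]
2. SUB -> [-9]
3. PUSH -96 -> [-9, -96]
4. ADD -> [-105]
5. PUSH -65 -> [-105, -65]
6. MUL -> [6825]
7. SUB -> [6825]
8. DUP -> [6825, 6825]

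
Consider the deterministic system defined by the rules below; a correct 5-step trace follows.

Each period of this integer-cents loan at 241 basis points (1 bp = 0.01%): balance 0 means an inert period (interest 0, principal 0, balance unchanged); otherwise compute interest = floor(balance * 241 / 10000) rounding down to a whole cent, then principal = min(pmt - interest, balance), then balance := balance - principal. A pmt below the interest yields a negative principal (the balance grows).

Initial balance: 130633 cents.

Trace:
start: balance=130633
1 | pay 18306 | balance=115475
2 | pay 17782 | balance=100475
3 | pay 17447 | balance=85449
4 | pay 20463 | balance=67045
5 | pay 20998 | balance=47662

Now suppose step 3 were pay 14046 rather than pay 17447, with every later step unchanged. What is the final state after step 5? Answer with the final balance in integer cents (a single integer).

51229

(re-executing from step 3 with the substitution; state before step 3: balance=100475)
3 | pay 14046 | balance=88850
4 | pay 20463 | balance=70528
5 | pay 20998 | balance=51229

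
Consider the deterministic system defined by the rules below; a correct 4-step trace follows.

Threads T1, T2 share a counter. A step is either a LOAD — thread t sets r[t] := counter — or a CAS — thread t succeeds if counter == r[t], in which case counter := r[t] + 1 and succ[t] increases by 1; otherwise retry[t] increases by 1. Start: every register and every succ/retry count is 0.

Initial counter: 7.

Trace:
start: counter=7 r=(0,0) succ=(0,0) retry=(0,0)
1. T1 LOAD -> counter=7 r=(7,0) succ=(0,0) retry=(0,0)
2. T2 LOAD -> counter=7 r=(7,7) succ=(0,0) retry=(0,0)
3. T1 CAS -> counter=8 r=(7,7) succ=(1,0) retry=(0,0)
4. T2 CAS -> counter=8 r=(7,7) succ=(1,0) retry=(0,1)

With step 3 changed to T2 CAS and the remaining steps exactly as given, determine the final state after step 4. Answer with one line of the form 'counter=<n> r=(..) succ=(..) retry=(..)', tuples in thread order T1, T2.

counter=8 r=(7,7) succ=(0,1) retry=(0,1)

(re-executing from step 3 with the substitution; state before step 3: counter=7 r=(7,7) succ=(0,0) retry=(0,0))
3. T2 CAS -> counter=8 r=(7,7) succ=(0,1) retry=(0,0)
4. T2 CAS -> counter=8 r=(7,7) succ=(0,1) retry=(0,1)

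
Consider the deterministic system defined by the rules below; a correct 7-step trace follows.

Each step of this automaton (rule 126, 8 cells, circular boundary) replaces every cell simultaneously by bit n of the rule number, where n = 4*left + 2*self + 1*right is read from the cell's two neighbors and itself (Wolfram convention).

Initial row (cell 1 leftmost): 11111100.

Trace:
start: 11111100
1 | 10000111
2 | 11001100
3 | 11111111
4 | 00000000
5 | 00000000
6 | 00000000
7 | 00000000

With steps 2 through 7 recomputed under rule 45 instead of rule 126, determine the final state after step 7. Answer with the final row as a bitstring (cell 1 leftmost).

(re-executing steps 2..7 under rule 45; state before step 2: 10000111)
2 | 00110100
3 | 10101101
4 | 01111011
5 | 11000110
6 | 10010101
7 | 00011111

00011111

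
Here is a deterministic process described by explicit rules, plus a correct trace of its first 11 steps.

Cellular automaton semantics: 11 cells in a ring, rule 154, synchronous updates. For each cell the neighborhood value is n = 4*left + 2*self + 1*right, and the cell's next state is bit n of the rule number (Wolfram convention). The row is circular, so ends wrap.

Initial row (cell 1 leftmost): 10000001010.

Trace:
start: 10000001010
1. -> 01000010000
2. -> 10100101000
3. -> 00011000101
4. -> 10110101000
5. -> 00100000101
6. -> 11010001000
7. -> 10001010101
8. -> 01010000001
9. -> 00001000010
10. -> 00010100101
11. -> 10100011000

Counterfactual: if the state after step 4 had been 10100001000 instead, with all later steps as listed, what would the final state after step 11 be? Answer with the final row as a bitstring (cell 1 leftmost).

state after step 4 := 10100001000
5. -> 00010010101
6. -> 10101100000
7. -> 00001010001
8. -> 10010001010
9. -> 01101010000
10. -> 11000001000
11. -> 10100010101

10100010101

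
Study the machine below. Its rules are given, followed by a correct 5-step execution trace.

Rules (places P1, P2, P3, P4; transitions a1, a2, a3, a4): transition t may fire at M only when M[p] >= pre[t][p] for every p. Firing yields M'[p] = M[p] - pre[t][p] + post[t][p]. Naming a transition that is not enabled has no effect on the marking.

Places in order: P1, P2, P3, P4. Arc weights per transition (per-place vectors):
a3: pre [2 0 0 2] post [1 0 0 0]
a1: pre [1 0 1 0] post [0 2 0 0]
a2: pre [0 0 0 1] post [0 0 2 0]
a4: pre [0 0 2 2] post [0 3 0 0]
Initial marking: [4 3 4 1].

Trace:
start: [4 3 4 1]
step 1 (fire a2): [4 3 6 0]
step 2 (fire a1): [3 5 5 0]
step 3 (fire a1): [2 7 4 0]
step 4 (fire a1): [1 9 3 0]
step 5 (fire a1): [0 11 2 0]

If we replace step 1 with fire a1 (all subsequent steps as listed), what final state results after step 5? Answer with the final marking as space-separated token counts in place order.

0 11 0 1

(re-executing from step 1 with the substitution; state before step 1: [4 3 4 1])
step 1 (fire a1): [3 5 3 1]
step 2 (fire a1): [2 7 2 1]
step 3 (fire a1): [1 9 1 1]
step 4 (fire a1): [0 11 0 1]
step 5 (fire a1): [0 11 0 1]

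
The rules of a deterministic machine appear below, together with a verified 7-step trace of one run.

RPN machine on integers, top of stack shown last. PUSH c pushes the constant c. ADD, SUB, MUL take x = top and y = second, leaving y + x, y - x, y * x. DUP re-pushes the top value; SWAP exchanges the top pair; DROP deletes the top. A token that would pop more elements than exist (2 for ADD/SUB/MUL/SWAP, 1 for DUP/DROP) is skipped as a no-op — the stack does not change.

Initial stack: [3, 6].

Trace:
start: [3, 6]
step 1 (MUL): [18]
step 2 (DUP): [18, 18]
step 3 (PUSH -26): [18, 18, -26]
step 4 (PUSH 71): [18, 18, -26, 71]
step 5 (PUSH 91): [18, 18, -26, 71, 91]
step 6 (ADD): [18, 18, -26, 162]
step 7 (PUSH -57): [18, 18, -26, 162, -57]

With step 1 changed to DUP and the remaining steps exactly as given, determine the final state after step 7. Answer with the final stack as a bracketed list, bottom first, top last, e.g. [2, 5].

(re-executing from step 1 with the substitution; state before step 1: [3, 6])
step 1 (DUP): [3, 6, 6]
step 2 (DUP): [3, 6, 6, 6]
step 3 (PUSH -26): [3, 6, 6, 6, -26]
step 4 (PUSH 71): [3, 6, 6, 6, -26, 71]
step 5 (PUSH 91): [3, 6, 6, 6, -26, 71, 91]
step 6 (ADD): [3, 6, 6, 6, -26, 162]
step 7 (PUSH -57): [3, 6, 6, 6, -26, 162, -57]

[3, 6, 6, 6, -26, 162, -57]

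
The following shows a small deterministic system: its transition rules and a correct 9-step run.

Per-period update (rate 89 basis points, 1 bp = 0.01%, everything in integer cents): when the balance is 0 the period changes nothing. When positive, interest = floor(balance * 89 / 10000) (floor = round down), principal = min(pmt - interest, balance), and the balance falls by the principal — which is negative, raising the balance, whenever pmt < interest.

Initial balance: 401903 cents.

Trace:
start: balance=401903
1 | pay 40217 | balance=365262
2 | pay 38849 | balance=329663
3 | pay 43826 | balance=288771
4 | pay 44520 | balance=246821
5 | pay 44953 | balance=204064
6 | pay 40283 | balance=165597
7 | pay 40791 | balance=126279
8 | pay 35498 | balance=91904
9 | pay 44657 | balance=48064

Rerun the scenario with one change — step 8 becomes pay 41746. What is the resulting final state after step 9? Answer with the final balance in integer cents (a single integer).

(re-executing from step 8 with the substitution; state before step 8: balance=126279)
8 | pay 41746 | balance=85656
9 | pay 44657 | balance=41761

41761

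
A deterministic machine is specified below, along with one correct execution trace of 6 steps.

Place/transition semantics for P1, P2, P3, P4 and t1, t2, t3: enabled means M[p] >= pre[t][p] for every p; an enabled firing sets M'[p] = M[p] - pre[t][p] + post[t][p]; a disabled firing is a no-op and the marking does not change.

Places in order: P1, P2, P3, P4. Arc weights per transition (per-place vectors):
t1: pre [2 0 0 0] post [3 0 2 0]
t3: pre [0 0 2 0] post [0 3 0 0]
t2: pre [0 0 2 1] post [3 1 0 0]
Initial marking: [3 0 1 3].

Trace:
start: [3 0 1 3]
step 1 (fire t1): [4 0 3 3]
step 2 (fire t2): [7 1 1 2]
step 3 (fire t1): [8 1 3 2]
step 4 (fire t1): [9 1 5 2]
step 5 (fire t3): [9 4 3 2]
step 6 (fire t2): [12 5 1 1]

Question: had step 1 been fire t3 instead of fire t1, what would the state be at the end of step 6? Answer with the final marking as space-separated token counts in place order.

8 4 1 2

(re-executing from step 1 with the substitution; state before step 1: [3 0 1 3])
step 1 (fire t3): [3 0 1 3]
step 2 (fire t2): [3 0 1 3]
step 3 (fire t1): [4 0 3 3]
step 4 (fire t1): [5 0 5 3]
step 5 (fire t3): [5 3 3 3]
step 6 (fire t2): [8 4 1 2]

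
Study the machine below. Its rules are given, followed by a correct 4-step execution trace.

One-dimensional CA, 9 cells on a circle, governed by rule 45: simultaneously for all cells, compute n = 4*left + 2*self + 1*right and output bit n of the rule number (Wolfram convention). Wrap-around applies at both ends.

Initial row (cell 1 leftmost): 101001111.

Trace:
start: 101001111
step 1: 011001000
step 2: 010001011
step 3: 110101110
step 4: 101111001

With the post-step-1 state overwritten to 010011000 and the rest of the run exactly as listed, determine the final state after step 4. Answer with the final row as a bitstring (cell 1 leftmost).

state after step 1 := 010011000
step 2: 010010011
step 3: 110010010
step 4: 100010011

100010011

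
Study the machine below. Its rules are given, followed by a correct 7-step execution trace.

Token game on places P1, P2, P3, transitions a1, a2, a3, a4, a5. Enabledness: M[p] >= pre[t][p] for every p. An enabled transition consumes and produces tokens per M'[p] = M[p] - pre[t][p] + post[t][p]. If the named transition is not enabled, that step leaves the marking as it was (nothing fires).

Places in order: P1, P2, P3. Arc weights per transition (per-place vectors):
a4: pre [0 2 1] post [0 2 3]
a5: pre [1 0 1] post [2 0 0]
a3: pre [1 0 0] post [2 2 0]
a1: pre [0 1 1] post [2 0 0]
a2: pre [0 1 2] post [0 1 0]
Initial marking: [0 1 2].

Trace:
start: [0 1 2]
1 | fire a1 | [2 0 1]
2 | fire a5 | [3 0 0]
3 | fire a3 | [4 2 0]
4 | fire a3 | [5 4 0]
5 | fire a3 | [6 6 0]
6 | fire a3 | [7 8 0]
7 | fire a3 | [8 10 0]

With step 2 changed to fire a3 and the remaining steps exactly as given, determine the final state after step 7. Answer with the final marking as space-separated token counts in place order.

8 12 1

(re-executing from step 2 with the substitution; state before step 2: [2 0 1])
2 | fire a3 | [3 2 1]
3 | fire a3 | [4 4 1]
4 | fire a3 | [5 6 1]
5 | fire a3 | [6 8 1]
6 | fire a3 | [7 10 1]
7 | fire a3 | [8 12 1]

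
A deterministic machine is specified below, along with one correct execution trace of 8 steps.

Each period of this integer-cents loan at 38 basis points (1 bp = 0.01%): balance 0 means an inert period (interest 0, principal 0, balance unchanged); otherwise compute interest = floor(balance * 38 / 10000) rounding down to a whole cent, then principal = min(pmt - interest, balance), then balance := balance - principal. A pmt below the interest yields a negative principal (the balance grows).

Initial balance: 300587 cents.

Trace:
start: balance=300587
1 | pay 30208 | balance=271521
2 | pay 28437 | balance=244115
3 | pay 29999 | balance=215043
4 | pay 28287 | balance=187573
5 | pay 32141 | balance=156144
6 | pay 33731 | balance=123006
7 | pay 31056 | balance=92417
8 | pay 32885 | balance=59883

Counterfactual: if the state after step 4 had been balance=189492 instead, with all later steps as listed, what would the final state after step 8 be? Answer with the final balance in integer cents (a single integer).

61831

state after step 4 := balance=189492
5 | pay 32141 | balance=158071
6 | pay 33731 | balance=124940
7 | pay 31056 | balance=94358
8 | pay 32885 | balance=61831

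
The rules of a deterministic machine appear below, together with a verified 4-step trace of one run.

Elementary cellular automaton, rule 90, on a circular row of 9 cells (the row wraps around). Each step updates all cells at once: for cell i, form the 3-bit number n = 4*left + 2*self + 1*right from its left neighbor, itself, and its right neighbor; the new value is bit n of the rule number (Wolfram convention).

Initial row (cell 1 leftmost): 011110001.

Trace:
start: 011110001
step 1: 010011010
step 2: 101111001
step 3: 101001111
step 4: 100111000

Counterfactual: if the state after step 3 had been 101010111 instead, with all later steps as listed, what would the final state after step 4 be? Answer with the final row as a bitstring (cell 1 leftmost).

state after step 3 := 101010111
step 4: 100000100

100000100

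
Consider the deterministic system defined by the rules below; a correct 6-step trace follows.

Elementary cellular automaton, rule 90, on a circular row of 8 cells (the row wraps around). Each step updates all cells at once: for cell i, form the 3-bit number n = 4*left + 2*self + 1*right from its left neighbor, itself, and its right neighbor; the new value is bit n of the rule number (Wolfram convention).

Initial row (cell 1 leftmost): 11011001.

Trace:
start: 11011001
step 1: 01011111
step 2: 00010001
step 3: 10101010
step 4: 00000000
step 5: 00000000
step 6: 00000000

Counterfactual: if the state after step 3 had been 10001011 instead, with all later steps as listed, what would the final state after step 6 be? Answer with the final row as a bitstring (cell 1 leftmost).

state after step 3 := 10001011
step 4: 11010010
step 5: 11001100
step 6: 11111111

11111111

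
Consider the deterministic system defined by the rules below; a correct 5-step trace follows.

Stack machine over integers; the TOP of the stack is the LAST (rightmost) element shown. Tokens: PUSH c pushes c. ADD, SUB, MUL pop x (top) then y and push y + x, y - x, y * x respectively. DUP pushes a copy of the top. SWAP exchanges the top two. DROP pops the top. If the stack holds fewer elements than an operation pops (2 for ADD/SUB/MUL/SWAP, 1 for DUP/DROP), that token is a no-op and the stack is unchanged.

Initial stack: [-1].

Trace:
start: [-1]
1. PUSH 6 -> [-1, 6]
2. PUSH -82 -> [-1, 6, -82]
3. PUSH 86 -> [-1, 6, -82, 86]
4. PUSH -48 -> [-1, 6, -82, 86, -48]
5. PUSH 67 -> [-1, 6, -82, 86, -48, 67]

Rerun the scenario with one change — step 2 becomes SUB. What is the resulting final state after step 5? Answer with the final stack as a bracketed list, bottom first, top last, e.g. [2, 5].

[-7, 86, -48, 67]

(re-executing from step 2 with the substitution; state before step 2: [-1, 6])
2. SUB -> [-7]
3. PUSH 86 -> [-7, 86]
4. PUSH -48 -> [-7, 86, -48]
5. PUSH 67 -> [-7, 86, -48, 67]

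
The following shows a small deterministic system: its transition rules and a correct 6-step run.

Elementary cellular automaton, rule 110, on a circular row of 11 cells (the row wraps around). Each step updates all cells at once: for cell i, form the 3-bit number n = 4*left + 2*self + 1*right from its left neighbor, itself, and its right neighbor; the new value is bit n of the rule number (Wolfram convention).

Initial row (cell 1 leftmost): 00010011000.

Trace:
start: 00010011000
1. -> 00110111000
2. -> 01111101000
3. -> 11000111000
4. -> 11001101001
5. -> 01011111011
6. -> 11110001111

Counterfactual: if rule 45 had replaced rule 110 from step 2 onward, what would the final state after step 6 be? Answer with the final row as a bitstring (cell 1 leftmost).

01110011011

(re-executing steps 2..6 under rule 45; state before step 2: 00110111000)
2. -> 10101100011
3. -> 01111001010
4. -> 01000001110
5. -> 01011101000
6. -> 01110011011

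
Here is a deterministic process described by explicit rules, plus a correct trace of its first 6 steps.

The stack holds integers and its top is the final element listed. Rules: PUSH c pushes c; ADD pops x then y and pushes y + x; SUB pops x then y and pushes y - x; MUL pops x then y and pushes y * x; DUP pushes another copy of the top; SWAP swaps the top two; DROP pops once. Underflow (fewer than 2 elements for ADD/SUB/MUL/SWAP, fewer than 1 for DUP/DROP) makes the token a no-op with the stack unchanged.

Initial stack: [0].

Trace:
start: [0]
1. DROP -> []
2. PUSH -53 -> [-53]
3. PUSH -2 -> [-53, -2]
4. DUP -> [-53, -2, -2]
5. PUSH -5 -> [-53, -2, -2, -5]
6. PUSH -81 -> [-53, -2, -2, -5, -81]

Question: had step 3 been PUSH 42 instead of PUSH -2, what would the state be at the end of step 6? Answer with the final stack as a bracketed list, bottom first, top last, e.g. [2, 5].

(re-executing from step 3 with the substitution; state before step 3: [-53])
3. PUSH 42 -> [-53, 42]
4. DUP -> [-53, 42, 42]
5. PUSH -5 -> [-53, 42, 42, -5]
6. PUSH -81 -> [-53, 42, 42, -5, -81]

[-53, 42, 42, -5, -81]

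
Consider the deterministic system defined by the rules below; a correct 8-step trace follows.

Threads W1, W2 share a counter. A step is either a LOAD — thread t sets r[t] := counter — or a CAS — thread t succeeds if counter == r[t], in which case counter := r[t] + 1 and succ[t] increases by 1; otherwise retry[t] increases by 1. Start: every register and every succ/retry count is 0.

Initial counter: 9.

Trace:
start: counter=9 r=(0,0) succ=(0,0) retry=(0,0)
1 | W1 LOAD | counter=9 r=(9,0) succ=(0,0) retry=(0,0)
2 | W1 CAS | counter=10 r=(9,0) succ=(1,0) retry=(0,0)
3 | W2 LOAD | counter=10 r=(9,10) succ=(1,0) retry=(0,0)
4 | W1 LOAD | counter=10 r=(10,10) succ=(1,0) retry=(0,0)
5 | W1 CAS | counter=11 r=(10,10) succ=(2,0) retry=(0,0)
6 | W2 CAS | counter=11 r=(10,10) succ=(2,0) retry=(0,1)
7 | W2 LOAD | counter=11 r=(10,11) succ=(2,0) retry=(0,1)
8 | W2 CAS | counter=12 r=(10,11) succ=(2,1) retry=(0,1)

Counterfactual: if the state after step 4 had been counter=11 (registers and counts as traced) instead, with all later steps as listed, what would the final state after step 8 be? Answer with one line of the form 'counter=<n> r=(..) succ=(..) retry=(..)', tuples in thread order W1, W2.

counter=12 r=(10,11) succ=(1,1) retry=(1,1)

state after step 4 := counter=11 r=(10,10) succ=(1,0) retry=(0,0)
5 | W1 CAS | counter=11 r=(10,10) succ=(1,0) retry=(1,0)
6 | W2 CAS | counter=11 r=(10,10) succ=(1,0) retry=(1,1)
7 | W2 LOAD | counter=11 r=(10,11) succ=(1,0) retry=(1,1)
8 | W2 CAS | counter=12 r=(10,11) succ=(1,1) retry=(1,1)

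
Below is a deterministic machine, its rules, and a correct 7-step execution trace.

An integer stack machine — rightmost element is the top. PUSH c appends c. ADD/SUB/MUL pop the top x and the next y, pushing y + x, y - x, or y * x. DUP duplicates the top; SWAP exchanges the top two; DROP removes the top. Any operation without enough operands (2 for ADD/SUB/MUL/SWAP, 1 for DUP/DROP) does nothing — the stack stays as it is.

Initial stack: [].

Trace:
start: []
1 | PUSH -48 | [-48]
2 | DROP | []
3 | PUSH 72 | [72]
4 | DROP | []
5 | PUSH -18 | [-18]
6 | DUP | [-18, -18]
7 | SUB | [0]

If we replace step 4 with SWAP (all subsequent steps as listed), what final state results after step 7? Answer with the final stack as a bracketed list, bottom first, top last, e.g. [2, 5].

(re-executing from step 4 with the substitution; state before step 4: [72])
4 | SWAP | [72]
5 | PUSH -18 | [72, -18]
6 | DUP | [72, -18, -18]
7 | SUB | [72, 0]

[72, 0]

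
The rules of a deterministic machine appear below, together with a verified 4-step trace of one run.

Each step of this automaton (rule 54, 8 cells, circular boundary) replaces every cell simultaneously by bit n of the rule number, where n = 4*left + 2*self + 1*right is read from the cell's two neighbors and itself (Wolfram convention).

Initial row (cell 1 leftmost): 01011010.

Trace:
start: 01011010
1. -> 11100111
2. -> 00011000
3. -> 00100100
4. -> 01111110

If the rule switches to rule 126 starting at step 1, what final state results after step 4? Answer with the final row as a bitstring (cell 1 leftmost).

(re-executing steps 1..4 under rule 126; state before step 1: 01011010)
1. -> 11111111
2. -> 00000000
3. -> 00000000
4. -> 00000000

00000000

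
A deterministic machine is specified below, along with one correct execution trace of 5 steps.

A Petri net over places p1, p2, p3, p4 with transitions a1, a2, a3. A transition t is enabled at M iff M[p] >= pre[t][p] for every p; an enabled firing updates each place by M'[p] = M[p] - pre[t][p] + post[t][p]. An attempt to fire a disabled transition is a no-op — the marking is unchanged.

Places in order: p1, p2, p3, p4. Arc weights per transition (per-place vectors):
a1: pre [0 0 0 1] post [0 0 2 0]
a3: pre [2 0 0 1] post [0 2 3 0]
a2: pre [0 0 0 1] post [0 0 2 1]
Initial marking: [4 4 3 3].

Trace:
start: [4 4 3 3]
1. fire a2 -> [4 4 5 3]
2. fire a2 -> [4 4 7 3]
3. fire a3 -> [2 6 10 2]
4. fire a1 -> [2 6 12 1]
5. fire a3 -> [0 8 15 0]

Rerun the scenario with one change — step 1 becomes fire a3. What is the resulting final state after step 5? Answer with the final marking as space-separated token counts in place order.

0 8 13 0

(re-executing from step 1 with the substitution; state before step 1: [4 4 3 3])
1. fire a3 -> [2 6 6 2]
2. fire a2 -> [2 6 8 2]
3. fire a3 -> [0 8 11 1]
4. fire a1 -> [0 8 13 0]
5. fire a3 -> [0 8 13 0]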